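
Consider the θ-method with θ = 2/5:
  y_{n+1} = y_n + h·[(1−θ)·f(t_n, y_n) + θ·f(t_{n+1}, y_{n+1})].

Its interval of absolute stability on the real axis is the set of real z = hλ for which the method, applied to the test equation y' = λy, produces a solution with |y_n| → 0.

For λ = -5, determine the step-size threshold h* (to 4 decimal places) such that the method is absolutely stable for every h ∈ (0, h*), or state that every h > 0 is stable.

(-10.0000,0); λ=-5 ⇒ h* = (10)/5 = 2.0000.

Set f=λy, z=hλ:
  y_{n+1} = y_n + z·[3/5·y_n + 2/5·y_{n+1}] ⇒ (1 − 2/5z)y_{n+1} = (1 + 3/5z)y_n
  R(z) = (1 + 3/5z)/(1 − 2/5z).

Need |R(x)|<1, x<0.
x=-1.76: |R|=0.0329
R=−1: 1+3/5x = −1+2/5x ⇒ -1/5x=2 ⇒ x=2/(-1/5)=-10.0000
Confirm numerically:
  x=-9.228: |R|=0.96709 <1
  x=-6.362: |R|=0.79474 <1
  x=-4.855: |R|=0.65024 <1
  x=-10.362: |R|=1.01407 >1
  x=-10.299: |R|=1.01168 >1
  x=-10.119: |R|=1.00472 >1
Interval (-10.0000, 0).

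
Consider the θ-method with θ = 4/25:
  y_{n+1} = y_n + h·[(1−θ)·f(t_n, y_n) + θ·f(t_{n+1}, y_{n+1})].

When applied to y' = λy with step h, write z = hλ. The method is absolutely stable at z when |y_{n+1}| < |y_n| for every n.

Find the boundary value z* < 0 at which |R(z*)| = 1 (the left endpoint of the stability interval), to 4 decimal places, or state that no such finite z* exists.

Set f=λy, z=hλ:
  y_{n+1} = y_n + z·[21/25·y_n + 4/25·y_{n+1}] ⇒ (1 − 4/25z)y_{n+1} = (1 + 21/25z)y_n
  Hence R(z) = (1 + 21/25z)/(1 − 4/25z).

Need |R(x)|<1, x<0.
x=-1.28: |R|=0.0624
R=−1: 1+21/25x = −1+4/25x ⇒ -17/25x=2 ⇒ x=2/(-17/25)=-2.9412
Confirm numerically:
  x=-2.520: |R|=0.79590 <1
  x=-2.252: |R|=0.65549 <1
  x=-2.058: |R|=0.54821 <1
  x=-1.635: |R|=0.29597 <1
  x=-3.037: |R|=1.04385 >1
  x=-2.986: |R|=1.02063 >1
Interval (-2.9412, 0).

z* = -2.9412.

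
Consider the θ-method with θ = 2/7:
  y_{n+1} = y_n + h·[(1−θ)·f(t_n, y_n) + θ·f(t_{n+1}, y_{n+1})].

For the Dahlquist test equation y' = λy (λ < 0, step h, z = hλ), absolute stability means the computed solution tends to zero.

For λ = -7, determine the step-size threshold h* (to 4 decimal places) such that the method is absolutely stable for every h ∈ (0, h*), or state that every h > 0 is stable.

With y'=λy (z=hλ):
  y_{n+1} = y_n + z·[5/7·y_n + 2/7·y_{n+1}] ⇒ (1 − 2/7z)y_{n+1} = (1 + 5/7z)y_n
  R(z) = (1 + 5/7z)/(1 − 2/7z).

Need |R(x)|<1, x<0.
x=-0.63: |R|=0.4661
R=−1: 1+5/7x = −1+2/7x ⇒ -3/7x=2 ⇒ x=2/(-3/7)=-4.6667
Confirm numerically:
  x=-3.640: |R|=0.78431 <1
  x=-2.280: |R|=0.38062 <1
  x=-2.249: |R|=0.36919 <1
  x=-2.135: |R|=0.32609 <1
  x=-5.211: |R|=1.09373 >1
  x=-4.698: |R|=1.00573 >1
Interval (-4.6667, 0).

(-4.6667,0); λ=-7 ⇒ h* = (14/3)/7 = 0.6667.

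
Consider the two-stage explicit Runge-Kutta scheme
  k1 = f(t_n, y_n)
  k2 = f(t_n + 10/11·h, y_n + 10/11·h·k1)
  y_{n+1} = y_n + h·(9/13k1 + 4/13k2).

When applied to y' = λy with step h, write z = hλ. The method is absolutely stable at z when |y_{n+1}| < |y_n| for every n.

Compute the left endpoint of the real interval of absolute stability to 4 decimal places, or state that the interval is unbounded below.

left endpoint -3.5750.

With y'=λy (z=hλ):
  k1=λy_n ⇒ h·k1=z·y_n;  k2=λ(1+10/11z)y_n ⇒ h·k2=z(1+10/11z)y_n
  y_{n+1}/y_n = 1 + 9/13z + 4/13z(1+10/11z) = 1 + z + 40/143z²
  R(z) = 1 + z + 40/143z².

Find x<0 with |R(x)|<1.
x=-0.68: |R|=0.4493
R=1: x+40/143x²=0 ⇒ x=−143/40=-3.5750; min R=1−1/(4·40/143)=0.1062>−1
Confirm numerically:
  x=-3.282: |R|=0.73101 <1
  x=-3.225: |R|=0.68427 <1
  x=-2.301: |R|=0.18001 <1
  x=-2.189: |R|=0.15134 <1
  x=-4.078: |R|=1.57377 >1
  x=-3.752: |R|=1.18576 >1
  x=-3.609: |R|=1.03432 >1
Interval (-3.5750, 0).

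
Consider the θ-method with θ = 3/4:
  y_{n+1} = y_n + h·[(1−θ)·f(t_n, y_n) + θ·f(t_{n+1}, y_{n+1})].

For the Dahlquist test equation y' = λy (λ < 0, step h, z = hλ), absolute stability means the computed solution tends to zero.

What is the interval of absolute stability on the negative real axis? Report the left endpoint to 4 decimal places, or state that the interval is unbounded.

Test eqn y'=λy, z=hλ:
  y_{n+1} = y_n + z·[1/4·y_n + 3/4·y_{n+1}] ⇒ (1 − 3/4z)y_{n+1} = (1 + 1/4z)y_n
  Hence R(z) = (1 + 1/4z)/(1 − 3/4z).

Find x<0 with |R(x)|<1.
x=-1.76: |R|=0.2414
x=-2: |R|=0.2000
x=-10: |R|=0.1765
x=-100: |R|=0.3158
θ=3/4≥1/2 ⇒ |1+1/4x|<|1−3/4x| ∀x<0 ⇒ stable on all of ℝ⁻.

interval (−∞, 0).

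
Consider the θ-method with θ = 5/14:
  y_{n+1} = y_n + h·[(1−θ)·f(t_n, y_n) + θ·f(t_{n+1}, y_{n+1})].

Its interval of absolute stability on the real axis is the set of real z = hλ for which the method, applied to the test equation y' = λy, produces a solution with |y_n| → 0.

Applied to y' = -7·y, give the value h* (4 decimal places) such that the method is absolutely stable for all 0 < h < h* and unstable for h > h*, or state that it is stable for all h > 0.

Test eqn y'=λy, z=hλ:
  y_{n+1} = y_n + z·[9/14·y_n + 5/14·y_{n+1}] ⇒ (1 − 5/14z)y_{n+1} = (1 + 9/14z)y_n
  ⇒ R(z) = (1 + 9/14z)/(1 − 5/14z).

Boundary: |R(x)|=1, x<0.
x=-1.5: |R|=0.0233
R=−1: 1+9/14x = −1+5/14x ⇒ -2/7x=2 ⇒ x=2/(-2/7)=-7.0000
Confirm numerically:
  x=-5.954: |R|=0.90441 <1
  x=-3.757: |R|=0.60433 <1
  x=-3.643: |R|=0.58318 <1
  x=-7.506: |R|=1.03928 >1
  x=-7.173: |R|=1.01388 >1
Stable set (-7.0000, 0).

(-7.0000,0); λ=-7 ⇒ h* = (7)/7 = 1.0000.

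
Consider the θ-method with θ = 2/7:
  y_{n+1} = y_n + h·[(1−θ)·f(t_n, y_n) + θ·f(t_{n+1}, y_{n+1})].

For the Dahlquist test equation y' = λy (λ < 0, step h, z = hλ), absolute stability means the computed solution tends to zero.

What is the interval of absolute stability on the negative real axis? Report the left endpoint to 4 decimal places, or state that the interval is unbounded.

With y'=λy (z=hλ):
  y_{n+1} = y_n + z·[5/7·y_n + 2/7·y_{n+1}] ⇒ (1 − 2/7z)y_{n+1} = (1 + 5/7z)y_n
  R(z) = (1 + 5/7z)/(1 − 2/7z).

Solve |R(x)|<1 on ℝ⁻.
x=-1.5: |R|=0.0500
R=−1: 1+5/7x = −1+2/7x ⇒ -3/7x=2 ⇒ x=2/(-3/7)=-4.6667
Confirm numerically:
  x=-3.363: |R|=0.71507 <1
  x=-2.617: |R|=0.49738 <1
  x=-2.492: |R|=0.45561 <1
  x=-2.143: |R|=0.32917 <1
  x=-5.097: |R|=1.07508 >1
  x=-4.886: |R|=1.03923 >1
  x=-4.705: |R|=1.00701 >1
Stable set (-4.6667, 0).

(-4.6667, 0).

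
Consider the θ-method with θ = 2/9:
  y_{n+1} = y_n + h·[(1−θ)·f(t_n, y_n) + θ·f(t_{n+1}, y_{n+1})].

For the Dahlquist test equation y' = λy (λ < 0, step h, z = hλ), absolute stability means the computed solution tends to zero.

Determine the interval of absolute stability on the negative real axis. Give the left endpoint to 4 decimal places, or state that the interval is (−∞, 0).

(-3.6000, 0).

With y'=λy (z=hλ):
  y_{n+1} = y_n + z·[7/9·y_n + 2/9·y_{n+1}] ⇒ (1 − 2/9z)y_{n+1} = (1 + 7/9z)y_n
  R(z) = (1 + 7/9z)/(1 − 2/9z).

Need |R(x)|<1, x<0.
x=-1.67: |R|=0.2180
R=−1: 1+7/9x = −1+2/9x ⇒ -5/9x=2 ⇒ x=2/(-5/9)=-3.6000
Confirm numerically:
  x=-3.571: |R|=0.99102 <1
  x=-3.357: |R|=0.92268 <1
  x=-2.214: |R|=0.48391 <1
  x=-2.176: |R|=0.46675 <1
  x=-3.987: |R|=1.11400 >1
  x=-3.871: |R|=1.08093 >1
  x=-3.748: |R|=1.04486 >1
So |R|<1 on (-3.6000, 0).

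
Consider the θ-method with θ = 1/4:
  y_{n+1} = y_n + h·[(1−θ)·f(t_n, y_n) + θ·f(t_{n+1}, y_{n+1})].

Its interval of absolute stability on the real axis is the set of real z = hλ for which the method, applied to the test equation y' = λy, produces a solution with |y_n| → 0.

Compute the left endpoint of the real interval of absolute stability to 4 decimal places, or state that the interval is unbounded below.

z* = -4.0000.

Set f=λy, z=hλ:
  y_{n+1} = y_n + z·[3/4·y_n + 1/4·y_{n+1}] ⇒ (1 − 1/4z)y_{n+1} = (1 + 3/4z)y_n
  Hence R(z) = (1 + 3/4z)/(1 − 1/4z).

Solve |R(x)|<1 on ℝ⁻.
x=-1.39: |R|=0.0315
R=−1: 1+3/4x = −1+1/4x ⇒ -1/2x=2 ⇒ x=2/(-1/2)=-4.0000
Confirm numerically:
  x=-2.651: |R|=0.59435 <1
  x=-2.347: |R|=0.47912 <1
  x=-1.850: |R|=0.26496 <1
  x=-4.299: |R|=1.07206 >1
  x=-4.129: |R|=1.03174 >1
  x=-4.055: |R|=1.01366 >1
So |R|<1 on (-4.0000, 0).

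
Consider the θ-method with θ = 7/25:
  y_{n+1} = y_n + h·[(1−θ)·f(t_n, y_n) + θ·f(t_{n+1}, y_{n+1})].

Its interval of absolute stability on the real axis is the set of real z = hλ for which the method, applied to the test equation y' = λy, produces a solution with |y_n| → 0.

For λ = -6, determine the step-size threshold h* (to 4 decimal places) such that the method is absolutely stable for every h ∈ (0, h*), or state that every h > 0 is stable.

(-4.5455,0); λ=-6 ⇒ h* = (50/11)/6 = 0.7576.

With y'=λy (z=hλ):
  y_{n+1} = y_n + z·[18/25·y_n + 7/25·y_{n+1}] ⇒ (1 − 7/25z)y_{n+1} = (1 + 18/25z)y_n
  ⇒ R(z) = (1 + 18/25z)/(1 − 7/25z).

Need |R(x)|<1, x<0.
x=-0.92: |R|=0.2684
R=−1: 1+18/25x = −1+7/25x ⇒ -11/25x=2 ⇒ x=2/(-11/25)=-4.5455
Confirm numerically:
  x=-4.161: |R|=0.92187 <1
  x=-2.935: |R|=0.61104 <1
  x=-2.931: |R|=0.60984 <1
  x=-1.982: |R|=0.27463 <1
  x=-4.922: |R|=1.06967 >1
  x=-4.852: |R|=1.05719 >1
So |R|<1 on (-4.5455, 0).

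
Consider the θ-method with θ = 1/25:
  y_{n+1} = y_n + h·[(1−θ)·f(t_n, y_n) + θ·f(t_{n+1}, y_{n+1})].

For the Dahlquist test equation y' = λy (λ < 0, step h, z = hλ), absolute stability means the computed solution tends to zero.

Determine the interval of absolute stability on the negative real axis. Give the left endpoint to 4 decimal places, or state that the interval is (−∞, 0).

Set f=λy, z=hλ:
  y_{n+1} = y_n + z·[24/25·y_n + 1/25·y_{n+1}] ⇒ (1 − 1/25z)y_{n+1} = (1 + 24/25z)y_n
  so R(z) = (1 + 24/25z)/(1 − 1/25z).

Boundary: |R(x)|=1, x<0.
x=-0.38: |R|=0.6257
R=−1: 1+24/25x = −1+1/25x ⇒ -23/25x=2 ⇒ x=2/(-23/25)=-2.1739
Confirm numerically:
  x=-1.224: |R|=0.16687 <1
  x=-1.200: |R|=0.14504 <1
  x=-0.901: |R|=0.13034 <1
  x=-2.645: |R|=1.39193 >1
  x=-2.506: |R|=1.27768 >1
Interval (-2.1739, 0).

(-2.1739, 0).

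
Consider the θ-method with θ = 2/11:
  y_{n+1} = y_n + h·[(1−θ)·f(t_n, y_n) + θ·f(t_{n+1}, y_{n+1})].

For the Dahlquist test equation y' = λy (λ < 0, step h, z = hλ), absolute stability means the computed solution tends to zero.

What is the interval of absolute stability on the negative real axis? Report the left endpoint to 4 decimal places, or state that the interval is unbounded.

On y'=λy, z=hλ:
  y_{n+1} = y_n + z·[9/11·y_n + 2/11·y_{n+1}] ⇒ (1 − 2/11z)y_{n+1} = (1 + 9/11z)y_n
  R(z) = (1 + 9/11z)/(1 − 2/11z).

Boundary: |R(x)|=1, x<0.
x=-0.48: |R|=0.5585
R=−1: 1+9/11x = −1+2/11x ⇒ -7/11x=2 ⇒ x=2/(-7/11)=-3.1429
Confirm numerically:
  x=-2.948: |R|=0.91927 <1
  x=-2.876: |R|=0.88849 <1
  x=-2.819: |R|=0.86375 <1
  x=-2.647: |R|=0.78698 <1
  x=-3.595: |R|=1.17400 >1
  x=-3.408: |R|=1.10418 >1
Interval (-3.1429, 0).

(-3.1429, 0).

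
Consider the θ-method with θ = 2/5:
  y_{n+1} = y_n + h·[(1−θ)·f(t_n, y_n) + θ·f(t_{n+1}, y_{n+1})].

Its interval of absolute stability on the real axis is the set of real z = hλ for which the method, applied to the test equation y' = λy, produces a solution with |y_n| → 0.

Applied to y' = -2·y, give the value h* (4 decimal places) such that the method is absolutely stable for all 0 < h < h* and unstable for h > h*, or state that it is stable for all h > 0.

(-10.0000,0); λ=-2 ⇒ h* = (10)/2 = 5.0000.

Test eqn y'=λy, z=hλ:
  y_{n+1} = y_n + z·[3/5·y_n + 2/5·y_{n+1}] ⇒ (1 − 2/5z)y_{n+1} = (1 + 3/5z)y_n
  ⇒ R(z) = (1 + 3/5z)/(1 − 2/5z).

Find x<0 with |R(x)|<1.
x=-0.99: |R|=0.2908
R=−1: 1+3/5x = −1+2/5x ⇒ -1/5x=2 ⇒ x=2/(-1/5)=-10.0000
Confirm numerically:
  x=-8.753: |R|=0.94459 <1
  x=-7.020: |R|=0.84349 <1
  x=-6.195: |R|=0.78120 <1
  x=-10.235: |R|=1.00923 >1
  x=-10.169: |R|=1.00667 >1
Interval (-10.0000, 0).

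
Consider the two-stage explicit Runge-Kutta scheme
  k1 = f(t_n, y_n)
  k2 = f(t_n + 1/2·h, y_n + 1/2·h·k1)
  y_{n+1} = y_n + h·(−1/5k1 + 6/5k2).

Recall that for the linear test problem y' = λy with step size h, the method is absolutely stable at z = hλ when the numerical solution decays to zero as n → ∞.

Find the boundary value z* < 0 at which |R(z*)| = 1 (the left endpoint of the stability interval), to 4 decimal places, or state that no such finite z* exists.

z* = -1.6667.

Test eqn y'=λy, z=hλ:
  k1=λy_n ⇒ h·k1=z·y_n;  k2=λ(1+1/2z)y_n ⇒ h·k2=z(1+1/2z)y_n
  y_{n+1}/y_n = 1 − 1/5z + 6/5z(1+1/2z) = 1 + z + 3/5z²
  Hence R(z) = 1 + z + 3/5z².

Find x<0 with |R(x)|<1.
x=-1.71: |R|=1.0445
R=1: x+3/5x²=0 ⇒ x=−5/3=-1.6667; min R=1−1/(4·3/5)=0.5833>−1
Confirm numerically:
  x=-1.563: |R|=0.90278 <1
  x=-1.226: |R|=0.67585 <1
  x=-0.886: |R|=0.58500 <1
  x=-0.821: |R|=0.58342 <1
  x=-2.086: |R|=1.52484 >1
  x=-2.072: |R|=1.50391 >1
  x=-1.903: |R|=1.26985 >1
So |R|<1 on (-1.6667, 0).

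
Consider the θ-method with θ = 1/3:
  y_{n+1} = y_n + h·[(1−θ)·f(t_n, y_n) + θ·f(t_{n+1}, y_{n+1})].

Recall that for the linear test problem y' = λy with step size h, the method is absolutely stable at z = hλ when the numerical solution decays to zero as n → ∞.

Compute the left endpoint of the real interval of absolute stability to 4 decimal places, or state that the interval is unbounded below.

left endpoint -6.0000.

On y'=λy, z=hλ:
  y_{n+1} = y_n + z·[2/3·y_n + 1/3·y_{n+1}] ⇒ (1 − 1/3z)y_{n+1} = (1 + 2/3z)y_n
  Hence R(z) = (1 + 2/3z)/(1 − 1/3z).

Solve |R(x)|<1 on ℝ⁻.
x=-1.06: |R|=0.2167
R=−1: 1+2/3x = −1+1/3x ⇒ -1/3x=2 ⇒ x=2/(-1/3)=-6.0000
Confirm numerically:
  x=-4.503: |R|=0.80048 <1
  x=-4.359: |R|=0.77701 <1
  x=-4.248: |R|=0.75828 <1
  x=-6.558: |R|=1.05838 >1
  x=-6.474: |R|=1.05003 >1
  x=-6.261: |R|=1.02818 >1
So |R|<1 on (-6.0000, 0).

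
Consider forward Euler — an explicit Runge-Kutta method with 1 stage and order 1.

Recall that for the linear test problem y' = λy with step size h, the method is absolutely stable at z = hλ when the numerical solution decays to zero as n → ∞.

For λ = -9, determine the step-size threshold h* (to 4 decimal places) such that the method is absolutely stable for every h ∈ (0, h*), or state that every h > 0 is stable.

On y'=λy, z=hλ:
  order 1, 1-stage ⇒ R(z)=1+z
  (e.g. R(-0.78)=0.22000, |R|=0.22000)

Find x<0 with |R(x)|<1.
x=-0.78: |R|=0.2200
|R(-1.97)|=0.9700 |R(-1.7)|=0.7000 |R(-1.37)|=0.3700
Bisect:
  x_lo=-2.5281 |R|=1.5281  x_hi=-0.0699 |R|=0.9301
  mid=-1.29901 |R|=0.29901 →hi
  mid=-1.91357 |R|=0.91357 →hi
  mid=-2.22085 |R|=1.22085 →lo
  mid=-2.06721 |R|=1.06721 →lo
  mid=-1.99039 |R|=0.99039 →hi
  mid=-2.02880 |R|=1.02880 →lo
  mid=-2.00960 |R|=1.00960 →lo
  ...
  [-2.00015,-2.00000] ⇒ x*=-2.0000
Stable set (-2.0000, 0).

(-2.0000,0); λ=-9 ⇒ h* = 0.2222.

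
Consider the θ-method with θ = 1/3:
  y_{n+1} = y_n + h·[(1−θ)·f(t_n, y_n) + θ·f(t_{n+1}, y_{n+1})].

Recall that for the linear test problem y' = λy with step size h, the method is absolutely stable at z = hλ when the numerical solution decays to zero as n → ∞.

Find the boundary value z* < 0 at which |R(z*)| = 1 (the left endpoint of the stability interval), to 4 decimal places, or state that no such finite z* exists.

left endpoint -6.0000.

Set f=λy, z=hλ:
  y_{n+1} = y_n + z·[2/3·y_n + 1/3·y_{n+1}] ⇒ (1 − 1/3z)y_{n+1} = (1 + 2/3z)y_n
  R(z) = (1 + 2/3z)/(1 − 1/3z).

Need |R(x)|<1, x<0.
x=-1.59: |R|=0.0392
R=−1: 1+2/3x = −1+1/3x ⇒ -1/3x=2 ⇒ x=2/(-1/3)=-6.0000
Confirm numerically:
  x=-4.404: |R|=0.78444 <1
  x=-4.313: |R|=0.76931 <1
  x=-3.772: |R|=0.67100 <1
  x=-2.598: |R|=0.39228 <1
  x=-6.317: |R|=1.03402 >1
  x=-6.252: |R|=1.02724 >1
So |R|<1 on (-6.0000, 0).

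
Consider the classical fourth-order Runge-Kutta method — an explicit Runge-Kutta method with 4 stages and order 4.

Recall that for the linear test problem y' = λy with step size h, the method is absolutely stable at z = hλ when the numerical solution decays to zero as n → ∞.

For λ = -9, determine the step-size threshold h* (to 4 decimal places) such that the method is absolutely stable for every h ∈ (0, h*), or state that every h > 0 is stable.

(-2.7853,0); λ=-9 ⇒ h* = 0.3095.

Set f=λy, z=hλ:
  order 4, 4-stage ⇒ R(z)=1+z+z^2/2+z^3/6+z^4/24
  (e.g. R(-0.65)=0.52292, |R|=0.52292)

Find x<0 with |R(x)|<1.
x=-0.65: |R|=0.5229
|R(-2.99)|=1.3551 |R(-2.22)|=0.4327 |R(-1.51)|=0.2728
Bisect:
  x_lo=-3.1561 |R|=1.7189  x_hi=-0.1702 |R|=0.8435
  mid=-1.66315 |R|=0.27195 →hi
  mid=-2.40961 |R|=0.56639 →hi
  mid=-2.78284 |R|=0.99631 →hi
  mid=-2.96946 |R|=1.31507 →lo
  mid=-2.87615 |R|=1.14585 →lo
  mid=-2.82950 |R|=1.06871 →lo
  mid=-2.80617 |R|=1.03193 →lo
  mid=-2.79451 |R|=1.01398 →lo
  mid=-2.78867 |R|=1.00511 →lo
  mid=-2.78576 |R|=1.00070 →lo
  ...
  [-2.78539,-2.78521] ⇒ x*=-2.7853
So |R|<1 on (-2.7853, 0).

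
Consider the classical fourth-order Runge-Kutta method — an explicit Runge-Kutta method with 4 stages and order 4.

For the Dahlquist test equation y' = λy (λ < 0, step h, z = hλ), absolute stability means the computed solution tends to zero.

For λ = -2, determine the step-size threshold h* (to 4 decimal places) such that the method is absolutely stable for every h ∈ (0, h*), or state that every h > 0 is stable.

(-2.7853,0); λ=-2 ⇒ h* = 1.3926.

On y'=λy, z=hλ:
  order 4, 4-stage ⇒ R(z)=1+z+z^2/2+z^3/6+z^4/24
  (e.g. R(-0.98)=0.38177, |R|=0.38177)

Need |R(x)|<1, x<0.
x=-0.98: |R|=0.3818
|R(-2.91)|=1.2049 |R(-1.28)|=0.3015 |R(-0.8)|=0.4517
Bisect:
  x_lo=-3.1954 |R|=1.8162  x_hi=-0.0519 |R|=0.9495
  mid=-1.62365 |R|=0.27065 →hi
  mid=-2.40955 |R|=0.56633 →hi
  mid=-2.80250 |R|=1.02625 →lo
  mid=-2.60602 |R|=0.76169 →hi
  mid=-2.70426 |R|=0.88454 →hi
  mid=-2.75338 |R|=0.95294 →hi
  mid=-2.77794 |R|=0.98896 →hi
  ...
  [-2.78542,-2.78523] ⇒ x*=-2.7853
So |R|<1 on (-2.7853, 0).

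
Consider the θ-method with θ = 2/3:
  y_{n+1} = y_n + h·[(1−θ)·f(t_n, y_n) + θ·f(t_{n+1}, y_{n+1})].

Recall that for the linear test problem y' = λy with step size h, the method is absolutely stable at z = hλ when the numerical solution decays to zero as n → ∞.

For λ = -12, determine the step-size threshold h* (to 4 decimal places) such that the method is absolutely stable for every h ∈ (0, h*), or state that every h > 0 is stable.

Test eqn y'=λy, z=hλ:
  y_{n+1} = y_n + z·[1/3·y_n + 2/3·y_{n+1}] ⇒ (1 − 2/3z)y_{n+1} = (1 + 1/3z)y_n
  so R(z) = (1 + 1/3z)/(1 − 2/3z).

Find x<0 with |R(x)|<1.
x=-1.19: |R|=0.3364
x=-2: |R|=0.1429
x=-10: |R|=0.3043
x=-100: |R|=0.4778
θ=2/3≥1/2 ⇒ |1+1/3x|<|1−2/3x| ∀x<0 ⇒ stable on all of ℝ⁻.

(−∞, 0) — no finite endpoint. Any h>0 works for λ=-12.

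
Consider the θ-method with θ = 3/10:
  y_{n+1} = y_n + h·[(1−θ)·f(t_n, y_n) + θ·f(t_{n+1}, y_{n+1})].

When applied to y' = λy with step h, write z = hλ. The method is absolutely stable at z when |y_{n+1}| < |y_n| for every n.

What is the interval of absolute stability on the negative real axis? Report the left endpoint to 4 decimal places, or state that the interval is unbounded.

(-5.0000, 0).

With y'=λy (z=hλ):
  y_{n+1} = y_n + z·[7/10·y_n + 3/10·y_{n+1}] ⇒ (1 − 3/10z)y_{n+1} = (1 + 7/10z)y_n
  R(z) = (1 + 7/10z)/(1 − 3/10z).

Boundary: |R(x)|=1, x<0.
x=-0.83: |R|=0.3355
R=−1: 1+7/10x = −1+3/10x ⇒ -2/5x=2 ⇒ x=2/(-2/5)=-5.0000
Confirm numerically:
  x=-4.273: |R|=0.87256 <1
  x=-3.668: |R|=0.74633 <1
  x=-3.332: |R|=0.66633 <1
  x=-2.048: |R|=0.26858 <1
  x=-5.474: |R|=1.07176 >1
  x=-5.231: |R|=1.03596 >1
Interval (-5.0000, 0).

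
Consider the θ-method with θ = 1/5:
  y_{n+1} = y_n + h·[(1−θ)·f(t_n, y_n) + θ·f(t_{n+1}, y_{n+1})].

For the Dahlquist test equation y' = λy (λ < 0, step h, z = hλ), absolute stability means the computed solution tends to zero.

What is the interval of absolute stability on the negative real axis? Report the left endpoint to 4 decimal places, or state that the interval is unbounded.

(-3.3333, 0).

Test eqn y'=λy, z=hλ:
  y_{n+1} = y_n + z·[4/5·y_n + 1/5·y_{n+1}] ⇒ (1 − 1/5z)y_{n+1} = (1 + 4/5z)y_n
  ⇒ R(z) = (1 + 4/5z)/(1 − 1/5z).

Solve |R(x)|<1 on ℝ⁻.
x=-0.8: |R|=0.3103
R=−1: 1+4/5x = −1+1/5x ⇒ -3/5x=2 ⇒ x=2/(-3/5)=-3.3333
Confirm numerically:
  x=-2.552: |R|=0.68962 <1
  x=-1.646: |R|=0.23834 <1
  x=-1.410: |R|=0.09984 <1
  x=-3.401: |R|=1.02416 >1
  x=-3.381: |R|=1.01706 >1
So |R|<1 on (-3.3333, 0).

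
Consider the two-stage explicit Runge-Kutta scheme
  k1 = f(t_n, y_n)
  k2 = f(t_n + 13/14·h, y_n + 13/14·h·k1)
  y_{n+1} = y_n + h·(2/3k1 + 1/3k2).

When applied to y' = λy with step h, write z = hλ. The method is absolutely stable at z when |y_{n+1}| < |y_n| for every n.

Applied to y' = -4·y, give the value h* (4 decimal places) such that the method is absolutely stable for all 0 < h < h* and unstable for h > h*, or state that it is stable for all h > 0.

(-3.2308,0); λ=-4 ⇒ h* = (42/13)/4 = 0.8077.

Set f=λy, z=hλ:
  k1=λy_n ⇒ h·k1=z·y_n;  k2=λ(1+13/14z)y_n ⇒ h·k2=z(1+13/14z)y_n
  y_{n+1}/y_n = 1 + 2/3z + 1/3z(1+13/14z) = 1 + z + 13/42z²
  ⇒ R(z) = 1 + z + 13/42z².

Find x<0 with |R(x)|<1.
x=-1.59: |R|=0.1925
R=1: x+13/42x²=0 ⇒ x=−42/13=-3.2308; min R=1−1/(4·13/42)=0.1923>−1
Confirm numerically:
  x=-3.199: |R|=0.96854 <1
  x=-3.105: |R|=0.87913 <1
  x=-2.683: |R|=0.54510 <1
  x=-3.828: |R|=1.70763 >1
  x=-3.740: |R|=1.58950 >1
So |R|<1 on (-3.2308, 0).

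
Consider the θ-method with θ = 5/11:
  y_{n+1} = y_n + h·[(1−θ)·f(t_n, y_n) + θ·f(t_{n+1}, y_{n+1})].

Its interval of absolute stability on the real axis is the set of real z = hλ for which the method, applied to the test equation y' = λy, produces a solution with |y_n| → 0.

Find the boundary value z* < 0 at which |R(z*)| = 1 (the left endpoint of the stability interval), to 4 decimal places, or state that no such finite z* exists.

z* = -22.0000.

Test eqn y'=λy, z=hλ:
  y_{n+1} = y_n + z·[6/11·y_n + 5/11·y_{n+1}] ⇒ (1 − 5/11z)y_{n+1} = (1 + 6/11z)y_n
  Hence R(z) = (1 + 6/11z)/(1 − 5/11z).

Need |R(x)|<1, x<0.
x=-0.88: |R|=0.3714
R=−1: 1+6/11x = −1+5/11x ⇒ -1/11x=2 ⇒ x=2/(-1/11)=-22.0000
Confirm numerically:
  x=-17.623: |R|=0.95584 <1
  x=-13.258: |R|=0.88689 <1
  x=-12.404: |R|=0.86858 <1
  x=-22.093: |R|=1.00077 >1
  x=-22.030: |R|=1.00025 >1
  x=-22.025: |R|=1.00021 >1
So |R|<1 on (-22.0000, 0).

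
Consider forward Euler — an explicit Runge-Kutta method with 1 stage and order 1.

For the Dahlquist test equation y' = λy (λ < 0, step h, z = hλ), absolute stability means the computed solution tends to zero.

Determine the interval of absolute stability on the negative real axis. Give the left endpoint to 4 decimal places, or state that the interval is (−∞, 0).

z∈(-2.0000,0).

On y'=λy, z=hλ:
  order 1, 1-stage ⇒ R(z)=1+z
  (e.g. R(-0.39)=0.61000, |R|=0.61000)

Find x<0 with |R(x)|<1.
x=-0.39: |R|=0.6100
|R(-1.26)|=0.2600 |R(-1.18)|=0.1800 |R(-0.69)|=0.3100
Bisect:
  x_lo=-2.7019 |R|=1.7019  x_hi=-0.3031 |R|=0.6969
  mid=-1.50254 |R|=0.50254 →hi
  mid=-2.10224 |R|=1.10224 →lo
  mid=-1.80239 |R|=0.80239 →hi
  mid=-1.95232 |R|=0.95232 →hi
  mid=-2.02728 |R|=1.02728 →lo
  mid=-1.98980 |R|=0.98980 →hi
  mid=-2.00854 |R|=1.00854 →lo
  mid=-1.99917 |R|=0.99917 →hi
  mid=-2.00385 |R|=1.00385 →lo
  mid=-2.00151 |R|=1.00151 →lo
  ...
  [-2.00005,-1.99990] ⇒ x*=-2.0000
Interval (-2.0000, 0).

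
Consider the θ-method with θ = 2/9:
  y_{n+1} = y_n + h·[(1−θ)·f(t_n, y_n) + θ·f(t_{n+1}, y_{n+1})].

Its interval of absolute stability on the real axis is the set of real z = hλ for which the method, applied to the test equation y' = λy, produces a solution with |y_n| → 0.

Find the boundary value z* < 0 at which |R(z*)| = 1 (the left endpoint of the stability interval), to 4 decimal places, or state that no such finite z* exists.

With y'=λy (z=hλ):
  y_{n+1} = y_n + z·[7/9·y_n + 2/9·y_{n+1}] ⇒ (1 − 2/9z)y_{n+1} = (1 + 7/9z)y_n
  Hence R(z) = (1 + 7/9z)/(1 − 2/9z).

Find x<0 with |R(x)|<1.
x=-0.7: |R|=0.3942
R=−1: 1+7/9x = −1+2/9x ⇒ -5/9x=2 ⇒ x=2/(-5/9)=-3.6000
Confirm numerically:
  x=-3.438: |R|=0.94898 <1
  x=-2.862: |R|=0.74939 <1
  x=-2.254: |R|=0.50178 <1
  x=-1.543: |R|=0.14902 <1
  x=-4.183: |R|=1.16786 >1
  x=-4.176: |R|=1.16598 >1
  x=-4.122: |R|=1.15136 >1
Interval (-3.6000, 0).

left endpoint -3.6000.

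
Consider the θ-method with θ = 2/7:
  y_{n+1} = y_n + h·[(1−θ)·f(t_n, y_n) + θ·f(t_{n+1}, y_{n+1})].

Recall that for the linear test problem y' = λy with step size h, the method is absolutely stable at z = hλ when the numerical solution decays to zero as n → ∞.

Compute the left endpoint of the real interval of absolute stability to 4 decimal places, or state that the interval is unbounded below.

z* = -4.6667.

With y'=λy (z=hλ):
  y_{n+1} = y_n + z·[5/7·y_n + 2/7·y_{n+1}] ⇒ (1 − 2/7z)y_{n+1} = (1 + 5/7z)y_n
  so R(z) = (1 + 5/7z)/(1 − 2/7z).

Need |R(x)|<1, x<0.
x=-1.74: |R|=0.1622
R=−1: 1+5/7x = −1+2/7x ⇒ -3/7x=2 ⇒ x=2/(-3/7)=-4.6667
Confirm numerically:
  x=-3.738: |R|=0.80754 <1
  x=-3.311: |R|=0.70144 <1
  x=-3.133: |R|=0.65317 <1
  x=-2.254: |R|=0.37105 <1
  x=-4.933: |R|=1.04737 >1
  x=-4.910: |R|=1.04340 >1
So |R|<1 on (-4.6667, 0).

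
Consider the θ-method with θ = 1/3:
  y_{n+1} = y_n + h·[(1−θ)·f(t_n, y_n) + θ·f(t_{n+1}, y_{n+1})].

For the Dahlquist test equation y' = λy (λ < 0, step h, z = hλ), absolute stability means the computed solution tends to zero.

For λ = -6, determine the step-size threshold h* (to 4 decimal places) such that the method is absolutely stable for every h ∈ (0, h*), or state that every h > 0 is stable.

(-6.0000,0); λ=-6 ⇒ h* = (6)/6 = 1.0000.

Test eqn y'=λy, z=hλ:
  y_{n+1} = y_n + z·[2/3·y_n + 1/3·y_{n+1}] ⇒ (1 − 1/3z)y_{n+1} = (1 + 2/3z)y_n
  Hence R(z) = (1 + 2/3z)/(1 − 1/3z).

Need |R(x)|<1, x<0.
x=-1.5: |R|=0.0000
R=−1: 1+2/3x = −1+1/3x ⇒ -1/3x=2 ⇒ x=2/(-1/3)=-6.0000
Confirm numerically:
  x=-5.942: |R|=0.99351 <1
  x=-4.923: |R|=0.86407 <1
  x=-4.565: |R|=0.81031 <1
  x=-6.414: |R|=1.04398 >1
  x=-6.343: |R|=1.03671 >1
  x=-6.305: |R|=1.03278 >1
Interval (-6.0000, 0).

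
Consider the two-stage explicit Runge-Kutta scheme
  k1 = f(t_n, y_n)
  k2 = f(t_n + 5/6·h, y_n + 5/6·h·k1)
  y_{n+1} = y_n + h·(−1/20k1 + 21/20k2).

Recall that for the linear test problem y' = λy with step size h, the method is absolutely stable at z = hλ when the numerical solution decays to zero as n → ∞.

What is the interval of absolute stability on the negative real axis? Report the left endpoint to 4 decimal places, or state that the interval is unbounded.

z∈(-1.1429,0).

On y'=λy, z=hλ:
  k1=λy_n ⇒ h·k1=z·y_n;  k2=λ(1+5/6z)y_n ⇒ h·k2=z(1+5/6z)y_n
  y_{n+1}/y_n = 1 − 1/20z + 21/20z(1+5/6z) = 1 + z + 7/8z²
  R(z) = 1 + z + 7/8z².

Need |R(x)|<1, x<0.
x=-1.73: |R|=1.8888
R=1: x+7/8x²=0 ⇒ x=−8/7=-1.1429; min R=1−1/(4·7/8)=0.7143>−1
Confirm numerically:
  x=-1.071: |R|=0.93266 <1
  x=-1.059: |R|=0.92230 <1
  x=-0.776: |R|=0.75090 <1
  x=-1.567: |R|=1.58155 >1
  x=-1.440: |R|=1.37440 >1
Interval (-1.1429, 0).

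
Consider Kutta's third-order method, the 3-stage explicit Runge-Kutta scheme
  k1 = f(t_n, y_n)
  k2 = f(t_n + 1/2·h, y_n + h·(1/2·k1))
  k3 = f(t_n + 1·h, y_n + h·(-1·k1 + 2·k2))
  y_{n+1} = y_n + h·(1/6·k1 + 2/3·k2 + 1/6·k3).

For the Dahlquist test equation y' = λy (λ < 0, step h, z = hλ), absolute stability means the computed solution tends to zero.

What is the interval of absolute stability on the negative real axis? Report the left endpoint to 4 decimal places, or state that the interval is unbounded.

z∈(-2.5127,0).

Set f=λy, z=hλ:
  order 3, 3-stage ⇒ R(z)=1+z+z^2/2+z^3/6
  (e.g. R(-1.46)=0.08711, |R|=0.08711)

Solve |R(x)|<1 on ℝ⁻.
x=-1.46: |R|=0.0871
|R(-2.32)|=0.7100 |R(-2.15)|=0.4951 |R(-1.55)|=0.0306
Bisect:
  x_lo=-3.3169 |R|=2.8980  x_hi=-0.3277 |R|=0.7202
  mid=-1.82229 |R|=0.17048 →hi
  mid=-2.56960 |R|=1.09596 →lo
  mid=-2.19595 |R|=0.54973 →hi
  mid=-2.38277 |R|=0.79871 →hi
  mid=-2.47619 |R|=0.94089 →hi
  mid=-2.52289 |R|=1.01677 →lo
  mid=-2.49954 |R|=0.97842 →hi
  mid=-2.51122 |R|=0.99749 →hi
  ...
  [-2.51286,-2.51268] ⇒ x*=-2.5127
So |R|<1 on (-2.5127, 0).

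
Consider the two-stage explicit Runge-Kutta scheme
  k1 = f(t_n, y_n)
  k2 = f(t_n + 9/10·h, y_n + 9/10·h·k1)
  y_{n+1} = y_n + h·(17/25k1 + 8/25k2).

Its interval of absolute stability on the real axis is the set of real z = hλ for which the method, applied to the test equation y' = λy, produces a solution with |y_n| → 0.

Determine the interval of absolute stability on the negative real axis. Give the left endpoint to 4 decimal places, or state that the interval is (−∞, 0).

With y'=λy (z=hλ):
  k1=λy_n ⇒ h·k1=z·y_n;  k2=λ(1+9/10z)y_n ⇒ h·k2=z(1+9/10z)y_n
  y_{n+1}/y_n = 1 + 17/25z + 8/25z(1+9/10z) = 1 + z + 36/125z²
  ⇒ R(z) = 1 + z + 36/125z².

Boundary: |R(x)|=1, x<0.
x=-0.77: |R|=0.4008
R=1: x+36/125x²=0 ⇒ x=−125/36=-3.4722; min R=1−1/(4·36/125)=0.1319>−1
Confirm numerically:
  x=-3.428: |R|=0.95634 <1
  x=-3.228: |R|=0.77296 <1
  x=-2.146: |R|=0.18033 <1
  x=-3.678: |R|=1.21797 >1
  x=-3.532: |R|=1.06081 >1
So |R|<1 on (-3.4722, 0).

z∈(-3.4722,0).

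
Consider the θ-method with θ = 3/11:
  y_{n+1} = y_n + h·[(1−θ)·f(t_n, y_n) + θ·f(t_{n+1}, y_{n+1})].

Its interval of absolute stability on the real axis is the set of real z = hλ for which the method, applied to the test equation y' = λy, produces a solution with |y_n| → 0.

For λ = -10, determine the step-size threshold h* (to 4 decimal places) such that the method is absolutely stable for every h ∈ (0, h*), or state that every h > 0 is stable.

(-4.4000,0); λ=-10 ⇒ h* = (22/5)/10 = 0.4400.

With y'=λy (z=hλ):
  y_{n+1} = y_n + z·[8/11·y_n + 3/11·y_{n+1}] ⇒ (1 − 3/11z)y_{n+1} = (1 + 8/11z)y_n
  R(z) = (1 + 8/11z)/(1 − 3/11z).

Need |R(x)|<1, x<0.
x=-1.78: |R|=0.1983
R=−1: 1+8/11x = −1+3/11x ⇒ -5/11x=2 ⇒ x=2/(-5/11)=-4.4000
Confirm numerically:
  x=-4.279: |R|=0.97462 <1
  x=-2.675: |R|=0.54665 <1
  x=-2.633: |R|=0.53251 <1
  x=-4.992: |R|=1.11395 >1
  x=-4.506: |R|=1.02162 >1
Interval (-4.4000, 0).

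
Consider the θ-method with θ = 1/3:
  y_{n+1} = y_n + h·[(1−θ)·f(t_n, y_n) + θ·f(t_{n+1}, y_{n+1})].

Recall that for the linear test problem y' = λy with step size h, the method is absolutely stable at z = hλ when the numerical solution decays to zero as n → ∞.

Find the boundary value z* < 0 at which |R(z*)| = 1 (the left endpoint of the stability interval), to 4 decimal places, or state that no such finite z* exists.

With y'=λy (z=hλ):
  y_{n+1} = y_n + z·[2/3·y_n + 1/3·y_{n+1}] ⇒ (1 − 1/3z)y_{n+1} = (1 + 2/3z)y_n
  Hence R(z) = (1 + 2/3z)/(1 − 1/3z).

Boundary: |R(x)|=1, x<0.
x=-0.66: |R|=0.4590
R=−1: 1+2/3x = −1+1/3x ⇒ -1/3x=2 ⇒ x=2/(-1/3)=-6.0000
Confirm numerically:
  x=-5.269: |R|=0.91160 <1
  x=-4.898: |R|=0.86047 <1
  x=-4.541: |R|=0.80652 <1
  x=-6.581: |R|=1.06064 >1
  x=-6.323: |R|=1.03465 >1
So |R|<1 on (-6.0000, 0).

z* = -6.0000.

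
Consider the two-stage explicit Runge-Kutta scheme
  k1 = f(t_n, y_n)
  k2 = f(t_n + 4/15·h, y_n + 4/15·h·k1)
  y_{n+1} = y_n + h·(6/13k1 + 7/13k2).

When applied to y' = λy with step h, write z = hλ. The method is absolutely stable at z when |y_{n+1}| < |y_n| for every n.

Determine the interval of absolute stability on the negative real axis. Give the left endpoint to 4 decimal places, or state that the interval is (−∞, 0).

With y'=λy (z=hλ):
  k1=λy_n ⇒ h·k1=z·y_n;  k2=λ(1+4/15z)y_n ⇒ h·k2=z(1+4/15z)y_n
  y_{n+1}/y_n = 1 + 6/13z + 7/13z(1+4/15z) = 1 + z + 28/195z²
  R(z) = 1 + z + 28/195z².

Boundary: |R(x)|=1, x<0.
x=-1.01: |R|=0.1365
R=1: x+28/195x²=0 ⇒ x=−195/28=-6.9643; min R=1−1/(4·28/195)=-0.7411>−1
Confirm numerically:
  x=-6.419: |R|=0.49741 <1
  x=-5.921: |R|=0.11300 <1
  x=-5.492: |R|=0.16104 <1
  x=-4.137: |R|=0.67949 <1
  x=-7.353: |R|=1.41041 >1
  x=-7.352: |R|=1.40930 >1
  x=-6.997: |R|=1.03287 >1
Stable set (-6.9643, 0).

(-6.9643, 0).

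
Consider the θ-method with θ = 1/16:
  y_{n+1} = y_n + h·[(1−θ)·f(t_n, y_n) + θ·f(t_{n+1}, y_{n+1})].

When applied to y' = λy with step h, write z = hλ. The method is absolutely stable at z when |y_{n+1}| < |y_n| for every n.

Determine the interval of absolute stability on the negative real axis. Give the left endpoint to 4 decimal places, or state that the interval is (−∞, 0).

z∈(-2.2857,0).

On y'=λy, z=hλ:
  y_{n+1} = y_n + z·[15/16·y_n + 1/16·y_{n+1}] ⇒ (1 − 1/16z)y_{n+1} = (1 + 15/16z)y_n
  so R(z) = (1 + 15/16z)/(1 − 1/16z).

Solve |R(x)|<1 on ℝ⁻.
x=-1.79: |R|=0.6099
R=−1: 1+15/16x = −1+1/16x ⇒ -7/8x=2 ⇒ x=2/(-7/8)=-2.2857
Confirm numerically:
  x=-1.016: |R|=0.04466 <1
  x=-0.980: |R|=0.07656 <1
  x=-0.922: |R|=0.12824 <1
  x=-2.530: |R|=1.18457 >1
  x=-2.319: |R|=1.02544 >1
Stable set (-2.2857, 0).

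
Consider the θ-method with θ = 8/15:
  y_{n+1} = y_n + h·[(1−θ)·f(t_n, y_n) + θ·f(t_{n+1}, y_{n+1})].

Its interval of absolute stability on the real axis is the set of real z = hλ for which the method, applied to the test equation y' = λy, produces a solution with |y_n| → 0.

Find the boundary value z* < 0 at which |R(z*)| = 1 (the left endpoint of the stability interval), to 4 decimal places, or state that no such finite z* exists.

With y'=λy (z=hλ):
  y_{n+1} = y_n + z·[7/15·y_n + 8/15·y_{n+1}] ⇒ (1 − 8/15z)y_{n+1} = (1 + 7/15z)y_n
  ⇒ R(z) = (1 + 7/15z)/(1 − 8/15z).

Solve |R(x)|<1 on ℝ⁻.
x=-1.14: |R|=0.2910
x=-2: |R|=0.0323
x=-10: |R|=0.5789
x=-100: |R|=0.8405
θ=8/15≥1/2 ⇒ |1+7/15x|<|1−8/15x| ∀x<0 ⇒ stable on all of ℝ⁻.

unbounded; (−∞, 0).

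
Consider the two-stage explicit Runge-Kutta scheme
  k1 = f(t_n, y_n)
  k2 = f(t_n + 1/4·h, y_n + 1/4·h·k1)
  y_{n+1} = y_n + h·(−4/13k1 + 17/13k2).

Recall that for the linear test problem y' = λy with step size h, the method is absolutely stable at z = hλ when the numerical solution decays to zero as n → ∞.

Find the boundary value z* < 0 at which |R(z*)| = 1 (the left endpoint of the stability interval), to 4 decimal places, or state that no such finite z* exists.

z* = -3.0588.

Test eqn y'=λy, z=hλ:
  k1=λy_n ⇒ h·k1=z·y_n;  k2=λ(1+1/4z)y_n ⇒ h·k2=z(1+1/4z)y_n
  y_{n+1}/y_n = 1 − 4/13z + 17/13z(1+1/4z) = 1 + z + 17/52z²
  ⇒ R(z) = 1 + z + 17/52z².

Find x<0 with |R(x)|<1.
x=-1.68: |R|=0.2427
R=1: x+17/52x²=0 ⇒ x=−52/17=-3.0588; min R=1−1/(4·17/52)=0.2353>−1
Confirm numerically:
  x=-2.359: |R|=0.46029 <1
  x=-2.263: |R|=0.41123 <1
  x=-1.436: |R|=0.23815 <1
  x=-3.580: |R|=1.60998 >1
  x=-3.398: |R|=1.37679 >1
  x=-3.281: |R|=1.23831 >1
Stable set (-3.0588, 0).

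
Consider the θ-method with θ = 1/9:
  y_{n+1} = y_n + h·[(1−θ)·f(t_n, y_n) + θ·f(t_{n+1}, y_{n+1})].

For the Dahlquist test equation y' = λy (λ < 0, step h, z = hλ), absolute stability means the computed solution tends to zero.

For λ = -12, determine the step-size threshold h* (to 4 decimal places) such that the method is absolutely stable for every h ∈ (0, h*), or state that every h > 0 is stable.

On y'=λy, z=hλ:
  y_{n+1} = y_n + z·[8/9·y_n + 1/9·y_{n+1}] ⇒ (1 − 1/9z)y_{n+1} = (1 + 8/9z)y_n
  R(z) = (1 + 8/9z)/(1 − 1/9z).

Need |R(x)|<1, x<0.
x=-0.39: |R|=0.6262
R=−1: 1+8/9x = −1+1/9x ⇒ -7/9x=2 ⇒ x=2/(-7/9)=-2.5714
Confirm numerically:
  x=-2.247: |R|=0.79808 <1
  x=-1.884: |R|=0.55788 <1
  x=-1.804: |R|=0.50278 <1
  x=-2.978: |R|=1.23760 >1
  x=-2.711: |R|=1.08343 >1
Interval (-2.5714, 0).

(-2.5714,0); λ=-12 ⇒ h* = (18/7)/12 = 0.2143.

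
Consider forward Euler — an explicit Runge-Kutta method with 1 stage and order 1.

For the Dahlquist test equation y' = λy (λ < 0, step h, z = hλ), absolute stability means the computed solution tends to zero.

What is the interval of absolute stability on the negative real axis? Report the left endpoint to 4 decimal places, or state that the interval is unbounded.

Set f=λy, z=hλ:
  order 1, 1-stage ⇒ R(z)=1+z
  (e.g. R(-0.84)=0.16000, |R|=0.16000)

Need |R(x)|<1, x<0.
x=-0.84: |R|=0.1600
|R(-2.18)|=1.1800 |R(-1.92)|=0.9200 |R(-0.89)|=0.1100
Bisect:
  x_lo=-2.7883 |R|=1.7883  x_hi=-0.0686 |R|=0.9314
  mid=-1.42845 |R|=0.42845 →hi
  mid=-2.10837 |R|=1.10837 →lo
  mid=-1.76841 |R|=0.76841 →hi
  mid=-1.93839 |R|=0.93839 →hi
  mid=-2.02338 |R|=1.02338 →lo
  mid=-1.98088 |R|=0.98088 →hi
  mid=-2.00213 |R|=1.00213 →lo
  ...
  [-2.00014,-1.99997] ⇒ x*=-2.0000
Stable set (-2.0000, 0).

z∈(-2.0000,0).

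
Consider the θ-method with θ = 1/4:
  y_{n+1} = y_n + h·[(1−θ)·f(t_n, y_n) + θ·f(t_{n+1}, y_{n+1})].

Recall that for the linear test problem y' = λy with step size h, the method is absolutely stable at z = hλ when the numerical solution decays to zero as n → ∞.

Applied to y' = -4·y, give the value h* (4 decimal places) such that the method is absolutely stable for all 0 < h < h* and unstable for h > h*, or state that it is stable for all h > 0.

Set f=λy, z=hλ:
  y_{n+1} = y_n + z·[3/4·y_n + 1/4·y_{n+1}] ⇒ (1 − 1/4z)y_{n+1} = (1 + 3/4z)y_n
  R(z) = (1 + 3/4z)/(1 − 1/4z).

Find x<0 with |R(x)|<1.
x=-1.36: |R|=0.0149
R=−1: 1+3/4x = −1+1/4x ⇒ -1/2x=2 ⇒ x=2/(-1/2)=-4.0000
Confirm numerically:
  x=-3.385: |R|=0.83345 <1
  x=-2.943: |R|=0.69552 <1
  x=-2.139: |R|=0.39371 <1
  x=-1.884: |R|=0.28076 <1
  x=-4.350: |R|=1.08383 >1
  x=-4.118: |R|=1.02907 >1
  x=-4.101: |R|=1.02494 >1
Interval (-4.0000, 0).

(-4.0000,0); λ=-4 ⇒ h* = (4)/4 = 1.0000.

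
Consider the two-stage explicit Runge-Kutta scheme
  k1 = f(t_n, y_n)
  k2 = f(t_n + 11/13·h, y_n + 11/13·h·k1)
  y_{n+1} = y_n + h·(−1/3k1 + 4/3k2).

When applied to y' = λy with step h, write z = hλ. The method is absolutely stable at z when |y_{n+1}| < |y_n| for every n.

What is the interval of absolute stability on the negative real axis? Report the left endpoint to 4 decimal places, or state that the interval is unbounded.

With y'=λy (z=hλ):
  k1=λy_n ⇒ h·k1=z·y_n;  k2=λ(1+11/13z)y_n ⇒ h·k2=z(1+11/13z)y_n
  y_{n+1}/y_n = 1 − 1/3z + 4/3z(1+11/13z) = 1 + z + 44/39z²
  ⇒ R(z) = 1 + z + 44/39z².

Solve |R(x)|<1 on ℝ⁻.
x=-1.06: |R|=1.2077
R=1: x+44/39x²=0 ⇒ x=−39/44=-0.8864; min R=1−1/(4·44/39)=0.7784>−1
Confirm numerically:
  x=-0.751: |R|=0.88531 <1
  x=-0.739: |R|=0.87714 <1
  x=-0.468: |R|=0.77910 <1
  x=-1.156: |R|=1.35166 >1
  x=-1.093: |R|=1.25481 >1
Stable set (-0.8864, 0).

z∈(-0.8864,0).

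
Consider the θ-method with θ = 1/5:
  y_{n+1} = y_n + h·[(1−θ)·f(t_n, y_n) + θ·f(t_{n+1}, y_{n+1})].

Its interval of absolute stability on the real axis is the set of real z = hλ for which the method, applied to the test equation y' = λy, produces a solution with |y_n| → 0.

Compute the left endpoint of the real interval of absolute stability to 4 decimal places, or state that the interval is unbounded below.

On y'=λy, z=hλ:
  y_{n+1} = y_n + z·[4/5·y_n + 1/5·y_{n+1}] ⇒ (1 − 1/5z)y_{n+1} = (1 + 4/5z)y_n
  Hence R(z) = (1 + 4/5z)/(1 − 1/5z).

Need |R(x)|<1, x<0.
x=-0.61: |R|=0.4563
R=−1: 1+4/5x = −1+1/5x ⇒ -3/5x=2 ⇒ x=2/(-3/5)=-3.3333
Confirm numerically:
  x=-3.057: |R|=0.89711 <1
  x=-2.967: |R|=0.86206 <1
  x=-2.569: |R|=0.69705 <1
  x=-1.721: |R|=0.28032 <1
  x=-3.673: |R|=1.11749 >1
  x=-3.497: |R|=1.05779 >1
Interval (-3.3333, 0).

z* = -3.3333.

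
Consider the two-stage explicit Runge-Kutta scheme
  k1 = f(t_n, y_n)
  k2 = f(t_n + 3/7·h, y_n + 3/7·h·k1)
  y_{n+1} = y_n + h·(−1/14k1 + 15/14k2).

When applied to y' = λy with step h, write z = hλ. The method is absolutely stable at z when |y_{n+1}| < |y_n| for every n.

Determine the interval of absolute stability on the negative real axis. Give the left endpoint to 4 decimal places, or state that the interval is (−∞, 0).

On y'=λy, z=hλ:
  k1=λy_n ⇒ h·k1=z·y_n;  k2=λ(1+3/7z)y_n ⇒ h·k2=z(1+3/7z)y_n
  y_{n+1}/y_n = 1 − 1/14z + 15/14z(1+3/7z) = 1 + z + 45/98z²
  R(z) = 1 + z + 45/98z².

Boundary: |R(x)|=1, x<0.
x=-0.62: |R|=0.5565
R=1: x+45/98x²=0 ⇒ x=−98/45=-2.1778; min R=1−1/(4·45/98)=0.4556>−1
Confirm numerically:
  x=-1.697: |R|=0.62536 <1
  x=-1.641: |R|=0.59553 <1
  x=-1.555: |R|=0.55532 <1
  x=-2.769: |R|=1.75173 >1
  x=-2.316: |R|=1.14700 >1
Stable set (-2.1778, 0).

(-2.1778, 0).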